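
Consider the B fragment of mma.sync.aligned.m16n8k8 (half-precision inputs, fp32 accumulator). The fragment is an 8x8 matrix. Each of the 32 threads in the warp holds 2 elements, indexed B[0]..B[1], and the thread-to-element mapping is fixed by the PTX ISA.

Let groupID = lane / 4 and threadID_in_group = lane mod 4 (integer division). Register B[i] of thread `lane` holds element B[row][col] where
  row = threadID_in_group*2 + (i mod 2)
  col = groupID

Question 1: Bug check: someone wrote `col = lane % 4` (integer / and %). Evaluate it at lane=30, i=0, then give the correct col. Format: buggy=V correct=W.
buggy=2 correct=7

`lane % 4`[30,0]->2
lane 30->30/4=7, 30 mod 4=2
i=0  r:2·2+0->4  c:7
col: 2 vs 7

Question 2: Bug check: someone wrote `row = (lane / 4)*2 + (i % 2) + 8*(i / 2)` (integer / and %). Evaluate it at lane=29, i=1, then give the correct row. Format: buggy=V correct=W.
`(lane / 4)*2 + (i % 2) + 8*(i / 2)`[29,1]→15
L=29→G=29>>2=7, T=29&3=1
[1]→row 1·2+1=3  col G=7
row: 15 vs 3

buggy=15 correct=3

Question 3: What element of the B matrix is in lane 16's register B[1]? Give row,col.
lane 16->16/4=4, 16 mod 4=0
i=1  r:2·0+1->1  c:4

1,4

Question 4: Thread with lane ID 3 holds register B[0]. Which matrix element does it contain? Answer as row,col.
6,0

3: G=0,T=3
[0] (3*2+0,0) = (6,0)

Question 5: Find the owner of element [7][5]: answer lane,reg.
c=5->g=5  r=7->t=3,b0=1
L=5*4+3=23  i=1=1

23,1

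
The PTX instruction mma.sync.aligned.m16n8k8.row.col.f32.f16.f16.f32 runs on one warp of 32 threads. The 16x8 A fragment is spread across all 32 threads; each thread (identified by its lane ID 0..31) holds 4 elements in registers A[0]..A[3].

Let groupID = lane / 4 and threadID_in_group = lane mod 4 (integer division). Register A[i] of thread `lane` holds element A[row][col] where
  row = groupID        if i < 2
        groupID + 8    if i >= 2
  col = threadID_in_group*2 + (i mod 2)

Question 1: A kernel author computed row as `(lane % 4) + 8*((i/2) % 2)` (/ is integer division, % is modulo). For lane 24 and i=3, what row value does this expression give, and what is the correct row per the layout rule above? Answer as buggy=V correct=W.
`(lane % 4) + 8*((i/2) % 2)`[24,3]⇒8
lane 24⇒24/4=6, 24 mod 4=0
i=3  r:6+8⇒14  c:2·0+1⇒1
row: 8 vs 14

buggy=8 correct=14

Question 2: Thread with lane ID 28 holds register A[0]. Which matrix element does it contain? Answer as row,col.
28: g=7,t=0
[0] (7+0,0*2+0) = (7,0)

7,0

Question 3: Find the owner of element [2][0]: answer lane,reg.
8,0

r=2->g=2,rb=0  c=0->t=0,b0=0
L=2*4+0=8  i=0*2+0=0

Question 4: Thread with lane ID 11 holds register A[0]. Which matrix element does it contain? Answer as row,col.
2,6

L=11=>grp=11>>2=2, tig=11&3=3
[0]=>row 2+0=2  col 3·2+0=6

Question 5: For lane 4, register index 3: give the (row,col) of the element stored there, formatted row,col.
lane 4=>4/4=1, 4 mod 4=0
i=3  r:1+8=>9  c:2·0+1=>1

9,1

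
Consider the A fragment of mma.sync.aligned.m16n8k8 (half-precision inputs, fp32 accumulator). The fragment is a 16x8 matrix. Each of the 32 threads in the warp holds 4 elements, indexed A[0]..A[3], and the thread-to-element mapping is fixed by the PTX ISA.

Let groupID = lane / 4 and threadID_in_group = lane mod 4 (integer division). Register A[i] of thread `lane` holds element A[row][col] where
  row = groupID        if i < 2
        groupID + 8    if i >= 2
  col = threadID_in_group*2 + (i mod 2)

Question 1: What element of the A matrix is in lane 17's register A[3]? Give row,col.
17: grp=4,tig=1
[3] (4+8,1*2+1) = (12,3)

12,3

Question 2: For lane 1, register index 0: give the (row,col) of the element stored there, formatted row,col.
1: G=0,T=1
[0] (0+0,1*2+0) = (0,2)

0,2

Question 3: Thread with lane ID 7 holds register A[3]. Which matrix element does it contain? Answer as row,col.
9,7

7: g=1,t=3
[3] (1+8,3*2+1) = (9,7)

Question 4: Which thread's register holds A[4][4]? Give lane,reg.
18,0

r: 4->gid=4,r8=0  c: 4->tid=2,i&1=0
L=4*4+2=18  i=0*2+0=0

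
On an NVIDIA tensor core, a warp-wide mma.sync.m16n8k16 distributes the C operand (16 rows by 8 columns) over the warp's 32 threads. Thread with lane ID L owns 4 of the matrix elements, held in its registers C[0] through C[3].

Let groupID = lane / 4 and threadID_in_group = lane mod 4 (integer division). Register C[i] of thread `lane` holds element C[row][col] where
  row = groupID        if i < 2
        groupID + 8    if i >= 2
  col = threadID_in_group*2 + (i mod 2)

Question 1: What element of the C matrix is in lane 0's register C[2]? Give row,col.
8,0

lane 0=>0/4=0, 0 mod 4=0
i=2  r:0+8=>8  c:2·0+0=>0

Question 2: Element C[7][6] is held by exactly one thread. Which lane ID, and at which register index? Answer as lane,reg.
r: 7->gid=7,r8=0  c: 6->tid=3,i&1=0
L=7*4+3=31  i=0*2+0=0

31,0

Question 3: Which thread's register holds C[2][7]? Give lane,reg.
r: 2->gid=2,r8=0  c: 7->tid=3,i&1=1
L=2*4+3=11  i=0*2+1=1

11,1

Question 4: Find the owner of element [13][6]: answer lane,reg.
r=13→G=5,rhi=1  c=6→T=3,p=0
L=5*4+3=23  i=1*2+0=2

23,2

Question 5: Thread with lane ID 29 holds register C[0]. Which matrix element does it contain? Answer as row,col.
29: gid=7,tid=1
[0] (7+0,1*2+0) = (7,2)

7,2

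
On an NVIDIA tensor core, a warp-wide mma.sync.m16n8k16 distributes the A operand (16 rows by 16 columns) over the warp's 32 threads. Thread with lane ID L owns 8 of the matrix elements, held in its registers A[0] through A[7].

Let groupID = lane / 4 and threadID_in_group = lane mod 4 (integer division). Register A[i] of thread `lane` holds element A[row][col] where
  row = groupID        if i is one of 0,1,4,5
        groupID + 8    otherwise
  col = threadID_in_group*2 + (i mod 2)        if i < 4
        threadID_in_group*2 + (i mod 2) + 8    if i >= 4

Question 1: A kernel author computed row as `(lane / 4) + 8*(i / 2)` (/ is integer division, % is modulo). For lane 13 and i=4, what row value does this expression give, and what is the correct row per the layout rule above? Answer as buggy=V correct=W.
`(lane / 4) + 8*(i / 2)`[13,4]=>19
lane 13: grp=3 (13/4), tig=1 (13%4)
i=4: r=3+0=3, c=1*2+0+8=10
row: 19 vs 3

buggy=19 correct=3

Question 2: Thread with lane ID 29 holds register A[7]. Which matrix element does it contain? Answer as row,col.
15,11

L=29=>grp=29>>2=7, tig=29&3=1
[7]=>row 7+8=15  col 1·2+1+8=11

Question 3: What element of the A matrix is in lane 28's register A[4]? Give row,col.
7,8

lane 28: gr=7 (28/4), th=0 (28%4)
i=4: r=7+0=7, c=0*2+0+8=8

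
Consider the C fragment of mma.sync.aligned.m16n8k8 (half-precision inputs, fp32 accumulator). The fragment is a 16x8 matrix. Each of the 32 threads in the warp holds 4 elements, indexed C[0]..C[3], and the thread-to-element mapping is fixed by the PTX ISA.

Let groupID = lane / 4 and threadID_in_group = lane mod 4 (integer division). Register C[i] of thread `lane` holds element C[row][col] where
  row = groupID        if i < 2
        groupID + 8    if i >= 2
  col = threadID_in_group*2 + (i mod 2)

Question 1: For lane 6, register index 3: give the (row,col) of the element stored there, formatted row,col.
lane 6: gr=1 (6/4), th=2 (6%4)
i=3: r=1+8=9, c=2*2+1=5

9,5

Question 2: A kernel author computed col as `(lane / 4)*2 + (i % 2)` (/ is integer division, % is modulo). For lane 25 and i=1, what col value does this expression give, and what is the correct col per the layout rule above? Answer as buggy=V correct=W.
`(lane / 4)*2 + (i % 2)`[25,1]->13
L=25->g=25>>2=6, t=25&3=1
[1]->row 6+0=6  col 1·2+1=3
col: 13 vs 3

buggy=13 correct=3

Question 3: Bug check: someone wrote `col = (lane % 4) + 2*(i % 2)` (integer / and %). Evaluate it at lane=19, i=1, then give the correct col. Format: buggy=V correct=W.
buggy=5 correct=7

`(lane % 4) + 2*(i % 2)`[19,1]⇒5
lane 19⇒19/4=4, 19 mod 4=3
i=1  r:4+0⇒4  c:2·3+1⇒7
col: 5 vs 7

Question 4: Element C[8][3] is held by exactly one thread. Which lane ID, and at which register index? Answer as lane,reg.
1,3

r=8->g=0,rb=1  c=3->t=1,b0=1
L=0*4+1=1  i=1*2+1=3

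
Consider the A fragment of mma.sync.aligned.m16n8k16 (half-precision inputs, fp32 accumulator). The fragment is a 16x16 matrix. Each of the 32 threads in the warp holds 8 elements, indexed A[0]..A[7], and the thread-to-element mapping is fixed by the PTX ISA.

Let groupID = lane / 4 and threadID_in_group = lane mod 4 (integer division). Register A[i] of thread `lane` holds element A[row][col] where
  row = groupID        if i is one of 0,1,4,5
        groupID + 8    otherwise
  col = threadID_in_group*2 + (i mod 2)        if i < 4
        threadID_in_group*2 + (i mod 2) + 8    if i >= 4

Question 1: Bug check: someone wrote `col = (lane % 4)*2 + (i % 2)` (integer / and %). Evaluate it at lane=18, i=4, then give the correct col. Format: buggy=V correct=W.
buggy=4 correct=12

`(lane % 4)*2 + (i % 2)`[18,4]->4
lane 18: gid=4 (18/4), tid=2 (18%4)
i=4: r=4+0=4, c=2*2+0+8=12
col: 4 vs 12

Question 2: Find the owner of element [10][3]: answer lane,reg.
r=10->g=2,rb=1  c=3->cb=0,t=1,b0=1
L=2*4+1=9  i=0*4+1*2+1=3

9,3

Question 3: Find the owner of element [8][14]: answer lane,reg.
r=8->g=0,rb=1  c=14->cb=1,t=3,b0=0
L=0*4+3=3  i=1*4+1*2+0=6

3,6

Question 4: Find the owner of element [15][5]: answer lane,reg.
r=15⇒gr=7,Rb=1  c=5⇒Cb=0,th=2,odd=1
L=7*4+2=30  i=0*4+1*2+1=3

30,3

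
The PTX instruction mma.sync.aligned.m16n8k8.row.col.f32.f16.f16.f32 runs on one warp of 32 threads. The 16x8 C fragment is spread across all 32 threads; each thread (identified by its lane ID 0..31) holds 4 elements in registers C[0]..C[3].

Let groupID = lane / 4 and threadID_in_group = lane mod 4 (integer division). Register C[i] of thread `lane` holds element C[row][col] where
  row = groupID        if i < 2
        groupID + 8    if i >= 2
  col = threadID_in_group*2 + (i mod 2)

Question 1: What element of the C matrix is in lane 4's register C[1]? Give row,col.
lane 4->4/4=1, 4 mod 4=0
i=1  r:1+0->1  c:2·0+1->1

1,1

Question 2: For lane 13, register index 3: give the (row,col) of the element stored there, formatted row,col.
lane 13: G=3 (13/4), T=1 (13%4)
i=3: r=3+8=11, c=1*2+1=3

11,3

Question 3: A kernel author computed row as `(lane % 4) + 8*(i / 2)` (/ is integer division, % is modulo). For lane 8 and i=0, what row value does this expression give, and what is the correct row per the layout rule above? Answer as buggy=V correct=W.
buggy=0 correct=2

`(lane % 4) + 8*(i / 2)`[8,0]=>0
lane 8: grp=2 (8/4), tig=0 (8%4)
i=0: r=2+0=2, c=0*2+0=0
row: 0 vs 2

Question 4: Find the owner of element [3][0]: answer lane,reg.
r=3->g=3,rb=0  c=0->t=0,b0=0
L=3*4+0=12  i=0*2+0=0

12,0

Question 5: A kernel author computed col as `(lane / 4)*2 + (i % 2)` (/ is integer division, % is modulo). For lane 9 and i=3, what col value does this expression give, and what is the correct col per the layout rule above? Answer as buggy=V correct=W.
`(lane / 4)*2 + (i % 2)`[9,3]=>5
lane 9: grp=2 (9/4), tig=1 (9%4)
i=3: r=2+8=10, c=1*2+1=3
col: 5 vs 3

buggy=5 correct=3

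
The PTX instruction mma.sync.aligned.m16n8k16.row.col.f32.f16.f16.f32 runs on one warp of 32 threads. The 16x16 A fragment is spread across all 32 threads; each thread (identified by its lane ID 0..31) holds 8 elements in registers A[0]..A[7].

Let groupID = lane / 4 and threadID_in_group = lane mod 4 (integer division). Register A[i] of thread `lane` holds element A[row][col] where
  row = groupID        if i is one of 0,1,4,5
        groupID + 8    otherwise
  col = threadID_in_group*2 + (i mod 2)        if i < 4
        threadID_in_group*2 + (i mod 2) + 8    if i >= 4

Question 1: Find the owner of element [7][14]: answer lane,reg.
r=7→G=7,rhi=0  c=14→chi=1,T=3,p=0
L=7*4+3=31  i=1*4+0*2+0=4

31,4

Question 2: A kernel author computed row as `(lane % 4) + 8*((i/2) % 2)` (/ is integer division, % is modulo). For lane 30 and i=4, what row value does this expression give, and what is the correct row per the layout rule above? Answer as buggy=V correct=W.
`(lane % 4) + 8*((i/2) % 2)`[30,4]⇒2
L=30⇒gr=30>>2=7, th=30&3=2
[4]⇒row 7+0=7  col 2·2+0+8=12
row: 2 vs 7

buggy=2 correct=7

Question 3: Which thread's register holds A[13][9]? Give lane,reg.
r=13⇒gr=5,Rb=1  c=9⇒Cb=1,th=0,odd=1
L=5*4+0=20  i=1*4+1*2+1=7

20,7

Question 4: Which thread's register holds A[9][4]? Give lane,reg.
r=9→G=1,rhi=1  c=4→chi=0,T=2,p=0
L=1*4+2=6  i=0*4+1*2+0=2

6,2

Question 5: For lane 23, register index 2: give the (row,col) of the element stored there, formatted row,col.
23: G=5,T=3
[2] (5+8,3*2+0+0) = (13,6)

13,6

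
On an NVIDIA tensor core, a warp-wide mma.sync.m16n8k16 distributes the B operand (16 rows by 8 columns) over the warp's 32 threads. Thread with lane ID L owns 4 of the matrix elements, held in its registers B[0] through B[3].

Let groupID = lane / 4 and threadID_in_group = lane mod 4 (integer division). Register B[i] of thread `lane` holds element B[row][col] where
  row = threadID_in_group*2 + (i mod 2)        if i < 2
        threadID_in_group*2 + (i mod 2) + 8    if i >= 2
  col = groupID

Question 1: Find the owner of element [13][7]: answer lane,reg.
30,3

c=7→G=7  r=13→rhi=1,T=2,p=1
L=7*4+2=30  i=1*2+1=3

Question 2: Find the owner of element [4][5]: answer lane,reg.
22,0

c=5→G=5  r=4→rhi=0,T=2,p=0
L=5*4+2=22  i=0*2+0=0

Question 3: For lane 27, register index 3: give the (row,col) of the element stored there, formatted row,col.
15,6

27: grp=6,tig=3
[3] (3*2+1+8,6) = (15,6)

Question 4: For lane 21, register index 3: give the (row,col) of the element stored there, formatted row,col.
21: gr=5,th=1
[3] (1*2+1+8,5) = (11,5)

11,5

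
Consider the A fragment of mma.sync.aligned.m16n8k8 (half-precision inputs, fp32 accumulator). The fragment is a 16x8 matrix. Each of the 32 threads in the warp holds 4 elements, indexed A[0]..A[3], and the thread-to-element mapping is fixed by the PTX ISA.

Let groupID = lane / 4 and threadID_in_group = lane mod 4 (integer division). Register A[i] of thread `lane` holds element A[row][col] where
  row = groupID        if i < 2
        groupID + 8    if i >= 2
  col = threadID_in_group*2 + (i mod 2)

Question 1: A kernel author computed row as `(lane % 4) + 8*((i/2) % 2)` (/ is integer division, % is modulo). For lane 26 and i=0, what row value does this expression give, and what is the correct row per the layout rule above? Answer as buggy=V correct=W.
`(lane % 4) + 8*((i/2) % 2)`[26,0]⇒2
26: gr=6,th=2
[0] (6+0,2*2+0) = (6,4)
row: 2 vs 6

buggy=2 correct=6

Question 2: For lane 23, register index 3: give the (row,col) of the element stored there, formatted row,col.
13,7

23: gid=5,tid=3
[3] (5+8,3*2+1) = (13,7)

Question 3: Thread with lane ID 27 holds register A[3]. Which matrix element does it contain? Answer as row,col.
lane 27: G=6 (27/4), T=3 (27%4)
i=3: r=6+8=14, c=3*2+1=7

14,7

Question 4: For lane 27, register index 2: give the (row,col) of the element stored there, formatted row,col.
14,6

L=27⇒gr=27>>2=6, th=27&3=3
[2]⇒row 6+8=14  col 3·2+0=6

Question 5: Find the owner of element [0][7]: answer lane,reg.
r=0⇒gr=0,Rb=0  c=7⇒th=3,odd=1
L=0*4+3=3  i=0*2+1=1

3,1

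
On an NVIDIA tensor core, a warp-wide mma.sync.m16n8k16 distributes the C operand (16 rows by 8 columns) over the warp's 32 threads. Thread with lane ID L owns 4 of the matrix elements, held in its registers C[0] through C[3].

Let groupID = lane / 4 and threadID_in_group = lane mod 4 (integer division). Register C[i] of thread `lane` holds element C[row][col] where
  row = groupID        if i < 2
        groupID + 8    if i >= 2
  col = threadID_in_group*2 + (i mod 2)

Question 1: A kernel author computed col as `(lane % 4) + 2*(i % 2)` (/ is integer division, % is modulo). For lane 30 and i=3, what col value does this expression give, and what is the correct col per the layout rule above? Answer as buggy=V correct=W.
`(lane % 4) + 2*(i % 2)`[30,3]->4
lane 30->30/4=7, 30 mod 4=2
i=3  r:7+8->15  c:2·2+1->5
col: 4 vs 5

buggy=4 correct=5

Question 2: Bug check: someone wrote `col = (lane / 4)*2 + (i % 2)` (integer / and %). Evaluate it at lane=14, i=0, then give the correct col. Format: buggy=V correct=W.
`(lane / 4)*2 + (i % 2)`[14,0]→6
L=14→G=14>>2=3, T=14&3=2
[0]→row 3+0=3  col 2·2+0=4
col: 6 vs 4

buggy=6 correct=4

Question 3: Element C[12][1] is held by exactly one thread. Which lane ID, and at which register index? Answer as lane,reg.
r:12=>grp=4,rB=1  c:1=>tig=0,lo=1
L=4*4+0=16  i=1*2+1=3

16,3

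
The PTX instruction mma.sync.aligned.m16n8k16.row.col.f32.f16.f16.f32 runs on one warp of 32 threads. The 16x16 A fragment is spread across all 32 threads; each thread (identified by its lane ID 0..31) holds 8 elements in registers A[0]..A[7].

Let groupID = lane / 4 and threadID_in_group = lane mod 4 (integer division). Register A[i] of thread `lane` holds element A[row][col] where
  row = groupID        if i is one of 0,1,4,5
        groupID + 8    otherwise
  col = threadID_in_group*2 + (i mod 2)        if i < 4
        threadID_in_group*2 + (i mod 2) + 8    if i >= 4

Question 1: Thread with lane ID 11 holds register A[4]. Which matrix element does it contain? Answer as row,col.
2,14

11: G=2,T=3
[4] (2+0,3*2+0+8) = (2,14)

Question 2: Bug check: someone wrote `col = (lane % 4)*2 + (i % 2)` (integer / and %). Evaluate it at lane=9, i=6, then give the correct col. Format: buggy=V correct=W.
buggy=2 correct=10

`(lane % 4)*2 + (i % 2)`[9,6]=>2
lane 9=>9/4=2, 9 mod 4=1
i=6  r:2+8=>10  c:2·1+0+8=>10
col: 2 vs 10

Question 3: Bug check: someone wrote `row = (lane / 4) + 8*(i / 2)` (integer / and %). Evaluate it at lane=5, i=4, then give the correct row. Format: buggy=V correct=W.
buggy=17 correct=1

`(lane / 4) + 8*(i / 2)`[5,4]->17
lane 5->5/4=1, 5 mod 4=1
i=4  r:1+0->1  c:2·1+0+8->10
row: 17 vs 1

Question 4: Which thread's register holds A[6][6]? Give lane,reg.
27,0

r=6→G=6,rhi=0  c=6→chi=0,T=3,p=0
L=6*4+3=27  i=0*4+0*2+0=0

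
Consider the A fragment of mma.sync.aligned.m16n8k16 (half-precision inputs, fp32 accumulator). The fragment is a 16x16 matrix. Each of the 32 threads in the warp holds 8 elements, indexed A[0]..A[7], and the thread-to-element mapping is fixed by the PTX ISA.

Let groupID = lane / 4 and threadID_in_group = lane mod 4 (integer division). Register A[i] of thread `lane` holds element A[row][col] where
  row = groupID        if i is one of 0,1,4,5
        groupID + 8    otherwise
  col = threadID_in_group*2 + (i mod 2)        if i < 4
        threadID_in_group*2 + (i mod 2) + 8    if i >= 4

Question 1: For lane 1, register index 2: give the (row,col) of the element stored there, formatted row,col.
lane 1⇒1/4=0, 1 mod 4=1
i=2  r:0+8⇒8  c:2·1+0+0⇒2

8,2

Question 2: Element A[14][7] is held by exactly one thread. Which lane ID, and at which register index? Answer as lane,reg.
27,3

r=14⇒gr=6,Rb=1  c=7⇒Cb=0,th=3,odd=1
L=6*4+3=27  i=0*4+1*2+1=3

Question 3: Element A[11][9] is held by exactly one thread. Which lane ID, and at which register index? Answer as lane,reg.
12,7

r=11→G=3,rhi=1  c=9→chi=1,T=0,p=1
L=3*4+0=12  i=1*4+1*2+1=7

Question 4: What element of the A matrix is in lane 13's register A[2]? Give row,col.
L=13→G=13>>2=3, T=13&3=1
[2]→row 3+8=11  col 1·2+0+0=2

11,2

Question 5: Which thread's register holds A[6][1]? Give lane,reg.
24,1

r=6⇒gr=6,Rb=0  c=1⇒Cb=0,th=0,odd=1
L=6*4+0=24  i=0*4+0*2+1=1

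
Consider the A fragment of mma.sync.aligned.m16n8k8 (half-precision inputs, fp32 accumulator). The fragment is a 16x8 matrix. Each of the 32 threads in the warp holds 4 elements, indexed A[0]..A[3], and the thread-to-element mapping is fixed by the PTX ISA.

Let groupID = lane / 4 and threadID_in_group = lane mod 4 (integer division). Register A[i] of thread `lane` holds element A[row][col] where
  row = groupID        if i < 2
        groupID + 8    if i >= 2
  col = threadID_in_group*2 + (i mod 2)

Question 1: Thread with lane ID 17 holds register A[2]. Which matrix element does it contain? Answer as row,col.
12,2

lane 17->17/4=4, 17 mod 4=1
i=2  r:4+8->12  c:2·1+0->2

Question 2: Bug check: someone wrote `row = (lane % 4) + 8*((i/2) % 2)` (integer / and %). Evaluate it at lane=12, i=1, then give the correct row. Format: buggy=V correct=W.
`(lane % 4) + 8*((i/2) % 2)`[12,1]⇒0
lane 12: gr=3 (12/4), th=0 (12%4)
i=1: r=3+0=3, c=0*2+1=1
row: 0 vs 3

buggy=0 correct=3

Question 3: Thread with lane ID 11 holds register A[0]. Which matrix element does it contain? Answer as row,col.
L=11⇒gr=11>>2=2, th=11&3=3
[0]⇒row 2+0=2  col 3·2+0=6

2,6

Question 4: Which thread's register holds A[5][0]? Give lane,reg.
20,0

r=5->g=5,rb=0  c=0->t=0,b0=0
L=5*4+0=20  i=0*2+0=0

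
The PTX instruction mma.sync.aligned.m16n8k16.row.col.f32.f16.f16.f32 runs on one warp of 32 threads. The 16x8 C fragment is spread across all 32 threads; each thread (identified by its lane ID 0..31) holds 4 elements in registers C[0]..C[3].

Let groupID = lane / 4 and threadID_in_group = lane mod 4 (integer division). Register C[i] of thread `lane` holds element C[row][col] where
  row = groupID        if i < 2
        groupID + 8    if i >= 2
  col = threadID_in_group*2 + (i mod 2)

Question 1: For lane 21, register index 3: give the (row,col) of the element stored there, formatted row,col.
13,3

lane 21: g=5 (21/4), t=1 (21%4)
i=3: r=5+8=13, c=1*2+1=3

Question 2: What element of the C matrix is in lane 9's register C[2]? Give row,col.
10,2

9: grp=2,tig=1
[2] (2+8,1*2+0) = (10,2)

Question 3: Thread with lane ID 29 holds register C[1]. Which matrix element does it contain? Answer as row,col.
7,3

lane 29: grp=7 (29/4), tig=1 (29%4)
i=1: r=7+0=7, c=1*2+1=3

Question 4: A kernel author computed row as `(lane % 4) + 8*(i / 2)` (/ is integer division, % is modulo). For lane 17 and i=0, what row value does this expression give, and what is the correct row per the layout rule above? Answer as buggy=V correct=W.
`(lane % 4) + 8*(i / 2)`[17,0]=>1
lane 17: grp=4 (17/4), tig=1 (17%4)
i=0: r=4+0=4, c=1*2+0=2
row: 1 vs 4

buggy=1 correct=4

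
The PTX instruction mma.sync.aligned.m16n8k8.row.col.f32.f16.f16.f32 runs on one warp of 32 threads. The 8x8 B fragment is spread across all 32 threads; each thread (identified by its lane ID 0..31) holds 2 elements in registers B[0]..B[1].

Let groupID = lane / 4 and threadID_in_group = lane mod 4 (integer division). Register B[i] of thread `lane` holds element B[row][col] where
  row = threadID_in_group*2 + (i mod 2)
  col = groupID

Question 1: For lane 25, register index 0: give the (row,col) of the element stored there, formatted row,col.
lane 25: grp=6 (25/4), tig=1 (25%4)
i=0: r=1*2+0=2, c=grp=6

2,6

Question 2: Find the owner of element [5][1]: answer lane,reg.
6,1

c:1=>grp=1  r:5=>tig=2,lo=1
L=1*4+2=6  i=1=1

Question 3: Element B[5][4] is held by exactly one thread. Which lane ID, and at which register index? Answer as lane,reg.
c=4->g=4  r=5->t=2,b0=1
L=4*4+2=18  i=1=1

18,1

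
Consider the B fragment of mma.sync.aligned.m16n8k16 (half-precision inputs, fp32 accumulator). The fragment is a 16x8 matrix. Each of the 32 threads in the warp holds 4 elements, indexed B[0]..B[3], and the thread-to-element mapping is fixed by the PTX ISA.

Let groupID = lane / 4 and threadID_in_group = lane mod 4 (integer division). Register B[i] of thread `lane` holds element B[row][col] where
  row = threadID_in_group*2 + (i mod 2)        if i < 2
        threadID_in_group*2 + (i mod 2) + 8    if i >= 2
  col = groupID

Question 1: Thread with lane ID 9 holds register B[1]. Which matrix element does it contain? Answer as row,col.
3,2

L=9->gid=9>>2=2, tid=9&3=1
[1]->row 1·2+1+0=3  col gid=2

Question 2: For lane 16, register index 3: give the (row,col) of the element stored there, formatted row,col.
9,4

16: G=4,T=0
[3] (0*2+1+8,4) = (9,4)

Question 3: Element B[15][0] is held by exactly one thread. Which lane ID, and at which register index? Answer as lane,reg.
c=0→G=0  r=15→rhi=1,T=3,p=1
L=0*4+3=3  i=1*2+1=3

3,3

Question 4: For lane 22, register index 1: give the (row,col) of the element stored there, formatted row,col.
5,5

lane 22⇒22/4=5, 22 mod 4=2
i=1  r:2·2+1+0⇒5  c:5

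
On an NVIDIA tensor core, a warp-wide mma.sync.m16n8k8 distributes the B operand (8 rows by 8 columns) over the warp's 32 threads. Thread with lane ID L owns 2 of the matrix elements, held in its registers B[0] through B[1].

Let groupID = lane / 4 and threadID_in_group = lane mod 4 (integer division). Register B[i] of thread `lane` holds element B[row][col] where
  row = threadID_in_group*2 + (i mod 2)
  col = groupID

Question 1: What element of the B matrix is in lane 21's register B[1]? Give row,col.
3,5

lane 21⇒21/4=5, 21 mod 4=1
i=1  r:2·1+1⇒3  c:5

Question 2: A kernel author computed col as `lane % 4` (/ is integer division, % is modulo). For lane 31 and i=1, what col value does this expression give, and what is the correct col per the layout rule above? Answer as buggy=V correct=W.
`lane % 4`[31,1]->3
lane 31->31/4=7, 31 mod 4=3
i=1  r:2·3+1->7  c:7
col: 3 vs 7

buggy=3 correct=7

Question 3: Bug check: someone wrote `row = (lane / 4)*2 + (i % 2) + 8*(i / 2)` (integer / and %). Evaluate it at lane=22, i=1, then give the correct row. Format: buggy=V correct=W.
`(lane / 4)*2 + (i % 2) + 8*(i / 2)`[22,1]->11
L=22->gid=22>>2=5, tid=22&3=2
[1]->row 2·2+1=5  col gid=5
row: 11 vs 5

buggy=11 correct=5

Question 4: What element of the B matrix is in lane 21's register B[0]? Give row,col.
lane 21: g=5 (21/4), t=1 (21%4)
i=0: r=1*2+0=2, c=g=5

2,5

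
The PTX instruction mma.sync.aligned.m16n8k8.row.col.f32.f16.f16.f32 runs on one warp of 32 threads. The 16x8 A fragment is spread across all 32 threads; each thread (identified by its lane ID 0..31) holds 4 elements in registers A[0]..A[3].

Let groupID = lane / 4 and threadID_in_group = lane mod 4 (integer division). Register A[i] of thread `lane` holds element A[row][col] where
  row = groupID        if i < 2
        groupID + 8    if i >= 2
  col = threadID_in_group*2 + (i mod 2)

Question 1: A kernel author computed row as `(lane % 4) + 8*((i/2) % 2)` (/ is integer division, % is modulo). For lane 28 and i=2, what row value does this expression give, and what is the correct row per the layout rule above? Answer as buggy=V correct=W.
`(lane % 4) + 8*((i/2) % 2)`[28,2]⇒8
28: gr=7,th=0
[2] (7+8,0*2+0) = (15,0)
row: 8 vs 15

buggy=8 correct=15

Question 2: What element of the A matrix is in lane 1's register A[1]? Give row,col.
0,3

1: g=0,t=1
[1] (0+0,1*2+1) = (0,3)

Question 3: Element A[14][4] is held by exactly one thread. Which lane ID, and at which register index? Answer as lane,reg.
26,2

r=14→G=6,rhi=1  c=4→T=2,p=0
L=6*4+2=26  i=1*2+0=2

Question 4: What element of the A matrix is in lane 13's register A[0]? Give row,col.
3,2

13: gr=3,th=1
[0] (3+0,1*2+0) = (3,2)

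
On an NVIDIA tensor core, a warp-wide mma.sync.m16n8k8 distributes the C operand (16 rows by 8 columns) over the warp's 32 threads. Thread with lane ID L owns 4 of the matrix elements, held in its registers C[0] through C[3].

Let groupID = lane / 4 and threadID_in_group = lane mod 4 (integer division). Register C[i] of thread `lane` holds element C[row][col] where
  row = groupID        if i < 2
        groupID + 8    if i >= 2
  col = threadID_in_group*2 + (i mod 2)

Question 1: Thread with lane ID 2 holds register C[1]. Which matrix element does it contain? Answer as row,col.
0,5

lane 2: grp=0 (2/4), tig=2 (2%4)
i=1: r=0+0=0, c=2*2+1=5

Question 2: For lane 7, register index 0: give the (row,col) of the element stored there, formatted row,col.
1,6

7: grp=1,tig=3
[0] (1+0,3*2+0) = (1,6)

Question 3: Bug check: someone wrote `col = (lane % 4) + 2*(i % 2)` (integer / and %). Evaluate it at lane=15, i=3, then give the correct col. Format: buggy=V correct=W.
buggy=5 correct=7

`(lane % 4) + 2*(i % 2)`[15,3]->5
lane 15: gid=3 (15/4), tid=3 (15%4)
i=3: r=3+8=11, c=3*2+1=7
col: 5 vs 7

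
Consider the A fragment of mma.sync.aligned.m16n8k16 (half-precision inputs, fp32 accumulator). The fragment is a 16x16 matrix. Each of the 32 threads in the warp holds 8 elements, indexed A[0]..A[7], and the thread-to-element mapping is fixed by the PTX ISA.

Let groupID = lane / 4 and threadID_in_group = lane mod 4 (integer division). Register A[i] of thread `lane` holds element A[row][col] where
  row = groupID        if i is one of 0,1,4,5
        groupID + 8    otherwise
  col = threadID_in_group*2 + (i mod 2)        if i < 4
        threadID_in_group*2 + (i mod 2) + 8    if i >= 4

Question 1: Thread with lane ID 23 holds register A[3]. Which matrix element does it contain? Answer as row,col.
13,7

23: G=5,T=3
[3] (5+8,3*2+1+0) = (13,7)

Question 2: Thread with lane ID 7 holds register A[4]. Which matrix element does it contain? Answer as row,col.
L=7→G=7>>2=1, T=7&3=3
[4]→row 1+0=1  col 3·2+0+8=14

1,14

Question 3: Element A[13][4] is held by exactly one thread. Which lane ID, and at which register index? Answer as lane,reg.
r:13=>grp=5,rB=1  c:4=>cB=0,tig=2,lo=0
L=5*4+2=22  i=0*4+1*2+0=2

22,2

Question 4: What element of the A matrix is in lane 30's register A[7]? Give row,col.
15,13

30: g=7,t=2
[7] (7+8,2*2+1+8) = (15,13)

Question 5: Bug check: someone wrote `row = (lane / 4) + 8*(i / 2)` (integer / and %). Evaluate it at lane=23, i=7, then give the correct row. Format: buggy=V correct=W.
`(lane / 4) + 8*(i / 2)`[23,7]->29
lane 23: gid=5 (23/4), tid=3 (23%4)
i=7: r=5+8=13, c=3*2+1+8=15
row: 29 vs 13

buggy=29 correct=13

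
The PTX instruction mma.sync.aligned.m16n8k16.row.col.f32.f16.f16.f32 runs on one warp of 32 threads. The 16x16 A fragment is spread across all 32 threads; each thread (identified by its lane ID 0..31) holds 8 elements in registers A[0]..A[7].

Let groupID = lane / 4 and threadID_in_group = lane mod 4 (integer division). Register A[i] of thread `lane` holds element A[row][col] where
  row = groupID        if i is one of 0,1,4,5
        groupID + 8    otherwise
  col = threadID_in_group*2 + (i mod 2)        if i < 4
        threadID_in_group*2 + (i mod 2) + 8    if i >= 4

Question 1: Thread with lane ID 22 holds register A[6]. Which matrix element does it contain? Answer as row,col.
lane 22: grp=5 (22/4), tig=2 (22%4)
i=6: r=5+8=13, c=2*2+0+8=12

13,12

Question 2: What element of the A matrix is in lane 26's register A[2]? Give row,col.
lane 26: g=6 (26/4), t=2 (26%4)
i=2: r=6+8=14, c=2*2+0+0=4

14,4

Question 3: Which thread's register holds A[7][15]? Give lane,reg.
r: 7->gid=7,r8=0  c: 15->c8=1,tid=3,i&1=1
L=7*4+3=31  i=1*4+0*2+1=5

31,5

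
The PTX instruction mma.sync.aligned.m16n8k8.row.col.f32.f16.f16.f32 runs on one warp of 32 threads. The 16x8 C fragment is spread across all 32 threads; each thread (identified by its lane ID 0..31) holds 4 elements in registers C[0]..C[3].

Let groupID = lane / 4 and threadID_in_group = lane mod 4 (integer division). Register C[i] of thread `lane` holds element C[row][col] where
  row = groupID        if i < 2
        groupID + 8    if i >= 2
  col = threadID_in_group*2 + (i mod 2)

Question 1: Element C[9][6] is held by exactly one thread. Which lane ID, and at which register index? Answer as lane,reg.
r=9⇒gr=1,Rb=1  c=6⇒th=3,odd=0
L=1*4+3=7  i=1*2+0=2

7,2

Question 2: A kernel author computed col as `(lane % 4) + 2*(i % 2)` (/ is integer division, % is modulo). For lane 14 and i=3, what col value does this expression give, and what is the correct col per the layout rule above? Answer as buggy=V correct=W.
buggy=4 correct=5

`(lane % 4) + 2*(i % 2)`[14,3]→4
L=14→G=14>>2=3, T=14&3=2
[3]→row 3+8=11  col 2·2+1=5
col: 4 vs 5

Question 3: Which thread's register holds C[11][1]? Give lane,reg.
12,3

r: 11->gid=3,r8=1  c: 1->tid=0,i&1=1
L=3*4+0=12  i=1*2+1=3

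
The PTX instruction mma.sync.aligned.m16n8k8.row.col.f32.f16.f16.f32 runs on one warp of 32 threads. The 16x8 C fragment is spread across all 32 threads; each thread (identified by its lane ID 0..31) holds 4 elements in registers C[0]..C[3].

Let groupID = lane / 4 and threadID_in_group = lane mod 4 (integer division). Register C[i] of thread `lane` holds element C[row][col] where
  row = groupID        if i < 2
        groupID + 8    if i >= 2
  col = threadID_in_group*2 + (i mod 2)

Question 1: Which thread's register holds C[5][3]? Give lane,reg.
21,1

r=5→G=5,rhi=0  c=3→T=1,p=1
L=5*4+1=21  i=0*2+1=1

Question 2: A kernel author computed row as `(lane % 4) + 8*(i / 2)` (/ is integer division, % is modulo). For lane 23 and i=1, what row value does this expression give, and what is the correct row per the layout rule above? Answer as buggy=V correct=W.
`(lane % 4) + 8*(i / 2)`[23,1]→3
L=23→G=23>>2=5, T=23&3=3
[1]→row 5+0=5  col 3·2+1=7
row: 3 vs 5

buggy=3 correct=5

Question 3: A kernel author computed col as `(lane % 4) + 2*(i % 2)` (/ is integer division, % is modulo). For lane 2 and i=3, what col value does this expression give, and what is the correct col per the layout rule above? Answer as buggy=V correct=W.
buggy=4 correct=5

`(lane % 4) + 2*(i % 2)`[2,3]→4
lane 2→2/4=0, 2 mod 4=2
i=3  r:0+8→8  c:2·2+1→5
col: 4 vs 5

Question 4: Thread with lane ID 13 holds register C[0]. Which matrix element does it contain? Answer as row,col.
lane 13->13/4=3, 13 mod 4=1
i=0  r:3+0->3  c:2·1+0->2

3,2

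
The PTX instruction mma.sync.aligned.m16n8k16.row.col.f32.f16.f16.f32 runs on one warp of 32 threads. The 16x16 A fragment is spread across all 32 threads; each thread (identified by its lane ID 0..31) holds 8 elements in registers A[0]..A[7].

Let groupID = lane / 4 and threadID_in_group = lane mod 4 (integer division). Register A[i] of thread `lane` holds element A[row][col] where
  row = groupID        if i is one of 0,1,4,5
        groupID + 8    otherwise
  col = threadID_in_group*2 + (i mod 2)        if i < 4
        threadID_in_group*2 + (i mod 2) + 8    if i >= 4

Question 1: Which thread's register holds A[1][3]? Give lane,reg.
r=1⇒gr=1,Rb=0  c=3⇒Cb=0,th=1,odd=1
L=1*4+1=5  i=0*4+0*2+1=1

5,1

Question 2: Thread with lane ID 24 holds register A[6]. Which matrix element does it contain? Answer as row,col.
14,8

24: g=6,t=0
[6] (6+8,0*2+0+8) = (14,8)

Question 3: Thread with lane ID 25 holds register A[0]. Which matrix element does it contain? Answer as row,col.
lane 25⇒25/4=6, 25 mod 4=1
i=0  r:6+0⇒6  c:2·1+0+0⇒2

6,2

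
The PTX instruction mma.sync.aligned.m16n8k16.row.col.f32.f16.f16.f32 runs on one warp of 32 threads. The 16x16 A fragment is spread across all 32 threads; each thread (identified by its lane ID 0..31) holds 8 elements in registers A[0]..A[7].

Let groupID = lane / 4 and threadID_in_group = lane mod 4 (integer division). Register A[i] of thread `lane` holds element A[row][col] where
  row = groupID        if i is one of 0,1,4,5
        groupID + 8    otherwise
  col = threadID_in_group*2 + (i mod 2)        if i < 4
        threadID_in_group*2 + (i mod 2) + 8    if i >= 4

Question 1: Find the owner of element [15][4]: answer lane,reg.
30,2

r=15→G=7,rhi=1  c=4→chi=0,T=2,p=0
L=7*4+2=30  i=0*4+1*2+0=2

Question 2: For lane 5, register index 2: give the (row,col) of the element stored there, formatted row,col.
L=5⇒gr=5>>2=1, th=5&3=1
[2]⇒row 1+8=9  col 1·2+0+0=2

9,2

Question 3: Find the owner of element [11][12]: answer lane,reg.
14,6

r: 11->gid=3,r8=1  c: 12->c8=1,tid=2,i&1=0
L=3*4+2=14  i=1*4+1*2+0=6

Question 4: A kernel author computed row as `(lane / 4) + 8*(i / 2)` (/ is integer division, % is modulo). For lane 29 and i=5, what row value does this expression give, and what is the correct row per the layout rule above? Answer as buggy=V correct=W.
`(lane / 4) + 8*(i / 2)`[29,5]=>23
lane 29=>29/4=7, 29 mod 4=1
i=5  r:7+0=>7  c:2·1+1+8=>11
row: 23 vs 7

buggy=23 correct=7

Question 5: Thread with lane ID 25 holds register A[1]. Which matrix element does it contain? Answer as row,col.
L=25->g=25>>2=6, t=25&3=1
[1]->row 6+0=6  col 1·2+1+0=3

6,3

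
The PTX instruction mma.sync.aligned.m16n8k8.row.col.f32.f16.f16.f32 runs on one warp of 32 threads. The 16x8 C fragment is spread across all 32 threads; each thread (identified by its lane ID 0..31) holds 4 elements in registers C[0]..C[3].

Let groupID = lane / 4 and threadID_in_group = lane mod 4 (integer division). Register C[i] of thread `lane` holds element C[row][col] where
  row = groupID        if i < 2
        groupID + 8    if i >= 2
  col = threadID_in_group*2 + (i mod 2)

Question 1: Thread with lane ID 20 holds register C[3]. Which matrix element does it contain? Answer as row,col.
lane 20: grp=5 (20/4), tig=0 (20%4)
i=3: r=5+8=13, c=0*2+1=1

13,1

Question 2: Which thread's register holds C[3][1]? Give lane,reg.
12,1

r=3⇒gr=3,Rb=0  c=1⇒th=0,odd=1
L=3*4+0=12  i=0*2+1=1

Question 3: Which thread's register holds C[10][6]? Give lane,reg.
r: 10->gid=2,r8=1  c: 6->tid=3,i&1=0
L=2*4+3=11  i=1*2+0=2

11,2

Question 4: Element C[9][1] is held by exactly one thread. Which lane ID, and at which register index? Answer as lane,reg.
4,3

r: 9->gid=1,r8=1  c: 1->tid=0,i&1=1
L=1*4+0=4  i=1*2+1=3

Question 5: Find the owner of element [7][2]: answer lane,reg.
r=7→G=7,rhi=0  c=2→T=1,p=0
L=7*4+1=29  i=0*2+0=0

29,0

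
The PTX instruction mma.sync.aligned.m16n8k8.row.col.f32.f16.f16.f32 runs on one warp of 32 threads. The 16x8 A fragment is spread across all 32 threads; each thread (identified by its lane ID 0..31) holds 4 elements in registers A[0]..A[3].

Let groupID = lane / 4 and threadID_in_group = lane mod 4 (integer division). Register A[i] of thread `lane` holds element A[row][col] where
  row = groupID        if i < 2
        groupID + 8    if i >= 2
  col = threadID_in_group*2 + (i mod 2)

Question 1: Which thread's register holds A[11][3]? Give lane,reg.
r:11=>grp=3,rB=1  c:3=>tig=1,lo=1
L=3*4+1=13  i=1*2+1=3

13,3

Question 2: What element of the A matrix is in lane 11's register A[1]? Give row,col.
lane 11⇒11/4=2, 11 mod 4=3
i=1  r:2+0⇒2  c:2·3+1⇒7

2,7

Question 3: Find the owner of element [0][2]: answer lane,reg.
r=0->g=0,rb=0  c=2->t=1,b0=0
L=0*4+1=1  i=0*2+0=0

1,0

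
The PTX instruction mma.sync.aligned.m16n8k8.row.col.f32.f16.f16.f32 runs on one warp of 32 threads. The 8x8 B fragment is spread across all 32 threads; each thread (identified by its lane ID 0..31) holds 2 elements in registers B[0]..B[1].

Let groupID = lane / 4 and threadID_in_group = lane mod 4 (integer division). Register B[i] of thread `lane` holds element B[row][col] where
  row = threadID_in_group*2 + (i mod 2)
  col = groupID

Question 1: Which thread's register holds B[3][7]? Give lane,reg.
29,1

c=7→G=7  r=3→T=1,p=1
L=7*4+1=29  i=1=1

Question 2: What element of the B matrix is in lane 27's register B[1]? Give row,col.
27: G=6,T=3
[1] (3*2+1,6) = (7,6)

7,6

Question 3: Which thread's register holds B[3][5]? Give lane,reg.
21,1

c=5→G=5  r=3→T=1,p=1
L=5*4+1=21  i=1=1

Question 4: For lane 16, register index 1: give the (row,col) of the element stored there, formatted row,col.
1,4

16: gid=4,tid=0
[1] (0*2+1,4) = (1,4)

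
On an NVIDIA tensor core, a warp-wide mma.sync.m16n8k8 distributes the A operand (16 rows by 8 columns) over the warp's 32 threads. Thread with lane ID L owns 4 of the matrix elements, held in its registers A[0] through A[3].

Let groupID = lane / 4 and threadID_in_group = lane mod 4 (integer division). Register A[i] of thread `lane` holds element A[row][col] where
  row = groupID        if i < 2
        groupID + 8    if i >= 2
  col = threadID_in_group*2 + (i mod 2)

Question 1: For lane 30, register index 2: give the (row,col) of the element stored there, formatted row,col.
lane 30⇒30/4=7, 30 mod 4=2
i=2  r:7+8⇒15  c:2·2+0⇒4

15,4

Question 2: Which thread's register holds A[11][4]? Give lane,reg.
r: 11->gid=3,r8=1  c: 4->tid=2,i&1=0
L=3*4+2=14  i=1*2+0=2

14,2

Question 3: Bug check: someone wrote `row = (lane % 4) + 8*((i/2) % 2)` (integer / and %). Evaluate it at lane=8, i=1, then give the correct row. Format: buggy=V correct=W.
buggy=0 correct=2

`(lane % 4) + 8*((i/2) % 2)`[8,1]⇒0
lane 8: gr=2 (8/4), th=0 (8%4)
i=1: r=2+0=2, c=0*2+1=1
row: 0 vs 2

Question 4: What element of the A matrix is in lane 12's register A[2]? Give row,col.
lane 12⇒12/4=3, 12 mod 4=0
i=2  r:3+8⇒11  c:2·0+0⇒0

11,0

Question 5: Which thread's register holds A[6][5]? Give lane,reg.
26,1

r=6⇒gr=6,Rb=0  c=5⇒th=2,odd=1
L=6*4+2=26  i=0*2+1=1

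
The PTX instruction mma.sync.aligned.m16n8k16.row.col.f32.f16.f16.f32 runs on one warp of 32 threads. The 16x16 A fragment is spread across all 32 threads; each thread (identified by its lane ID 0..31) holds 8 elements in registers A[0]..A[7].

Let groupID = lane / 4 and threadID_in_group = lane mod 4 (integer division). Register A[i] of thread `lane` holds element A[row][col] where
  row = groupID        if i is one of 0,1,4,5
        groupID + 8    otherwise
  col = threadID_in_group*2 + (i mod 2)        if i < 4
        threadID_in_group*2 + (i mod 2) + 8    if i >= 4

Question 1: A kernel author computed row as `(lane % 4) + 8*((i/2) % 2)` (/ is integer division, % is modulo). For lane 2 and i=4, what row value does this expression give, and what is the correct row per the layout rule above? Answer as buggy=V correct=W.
`(lane % 4) + 8*((i/2) % 2)`[2,4]=>2
L=2=>grp=2>>2=0, tig=2&3=2
[4]=>row 0+0=0  col 2·2+0+8=12
row: 2 vs 0

buggy=2 correct=0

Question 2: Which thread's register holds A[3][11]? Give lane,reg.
13,5

r:3=>grp=3,rB=0  c:11=>cB=1,tig=1,lo=1
L=3*4+1=13  i=1*4+0*2+1=5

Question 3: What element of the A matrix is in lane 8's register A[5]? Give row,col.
lane 8: gid=2 (8/4), tid=0 (8%4)
i=5: r=2+0=2, c=0*2+1+8=9

2,9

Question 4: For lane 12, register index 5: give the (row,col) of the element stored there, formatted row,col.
3,9

lane 12=>12/4=3, 12 mod 4=0
i=5  r:3+0=>3  c:2·0+1+8=>9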